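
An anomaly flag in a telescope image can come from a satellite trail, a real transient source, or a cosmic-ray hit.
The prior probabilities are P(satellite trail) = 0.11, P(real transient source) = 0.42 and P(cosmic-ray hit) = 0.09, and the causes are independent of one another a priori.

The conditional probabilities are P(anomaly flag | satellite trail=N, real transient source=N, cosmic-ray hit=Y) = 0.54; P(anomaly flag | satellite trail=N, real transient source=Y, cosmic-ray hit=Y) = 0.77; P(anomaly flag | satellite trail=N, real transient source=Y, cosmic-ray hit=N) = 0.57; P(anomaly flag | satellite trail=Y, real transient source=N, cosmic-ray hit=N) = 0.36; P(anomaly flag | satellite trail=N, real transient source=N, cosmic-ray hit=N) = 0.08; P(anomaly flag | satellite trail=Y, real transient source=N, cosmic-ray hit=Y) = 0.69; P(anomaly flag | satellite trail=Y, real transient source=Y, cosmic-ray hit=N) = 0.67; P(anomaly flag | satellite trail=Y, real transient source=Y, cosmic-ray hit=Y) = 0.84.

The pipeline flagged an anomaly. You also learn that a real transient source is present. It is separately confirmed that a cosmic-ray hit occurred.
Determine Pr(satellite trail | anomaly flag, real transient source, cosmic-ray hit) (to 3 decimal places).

Pr(satellite trail | anomaly flag, real transient source, cosmic-ray hit) ≈ 0.119

P(anomaly flag | real transient source, cosmic-ray hit) = 0.77×0.89 + 0.84×0.11 = 0.685300 + 0.092400 = 0.777700
Restricting to configurations with satellite trail present: 0.84×0.11 = 0.092400.
Hence the posterior is 0.092400/0.777700 ≈ 0.119.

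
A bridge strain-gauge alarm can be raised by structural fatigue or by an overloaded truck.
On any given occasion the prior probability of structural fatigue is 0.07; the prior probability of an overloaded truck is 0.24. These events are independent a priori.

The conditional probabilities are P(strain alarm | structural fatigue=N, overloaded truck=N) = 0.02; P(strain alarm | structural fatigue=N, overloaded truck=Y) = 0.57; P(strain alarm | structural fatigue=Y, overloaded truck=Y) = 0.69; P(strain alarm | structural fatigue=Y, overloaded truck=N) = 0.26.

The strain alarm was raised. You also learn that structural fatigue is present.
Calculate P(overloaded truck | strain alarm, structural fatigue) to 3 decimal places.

Numerator (weight on configurations with overloaded truck): 0.69×0.24 = 0.165600
The normalizing constant is 0.26×0.76 + 0.69×0.24 = 0.363200
P(overloaded truck | strain alarm, structural fatigue) = 0.165600/0.363200 ≈ 0.456

P(overloaded truck | strain alarm, structural fatigue) ≈ 0.456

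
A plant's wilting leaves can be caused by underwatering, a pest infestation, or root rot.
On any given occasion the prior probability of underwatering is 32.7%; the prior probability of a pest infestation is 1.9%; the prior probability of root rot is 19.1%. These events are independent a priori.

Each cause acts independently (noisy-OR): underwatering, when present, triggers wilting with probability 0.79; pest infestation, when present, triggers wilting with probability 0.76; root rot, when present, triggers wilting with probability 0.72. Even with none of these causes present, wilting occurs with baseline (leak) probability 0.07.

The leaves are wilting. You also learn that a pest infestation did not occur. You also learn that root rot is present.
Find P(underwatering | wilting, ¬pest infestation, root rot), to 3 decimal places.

Under noisy-OR, P(wilting | causes) = 1 − (1−0.07)·∏(1−qᵢ) over the active causes.
P(wilting | ¬pest infestation, root rot) = 0.7396*0.673 + 0.945316*0.327 = 0.497751 + 0.309118 = 0.806869
Of this, 0.309118 comes from 0.945316*0.327 (the underwatering=true cases).
So P(underwatering | wilting, ¬pest infestation, root rot) = 0.309118/0.806869 ≈ 0.383.

P(underwatering | wilting, ¬pest infestation, root rot) ≈ 0.383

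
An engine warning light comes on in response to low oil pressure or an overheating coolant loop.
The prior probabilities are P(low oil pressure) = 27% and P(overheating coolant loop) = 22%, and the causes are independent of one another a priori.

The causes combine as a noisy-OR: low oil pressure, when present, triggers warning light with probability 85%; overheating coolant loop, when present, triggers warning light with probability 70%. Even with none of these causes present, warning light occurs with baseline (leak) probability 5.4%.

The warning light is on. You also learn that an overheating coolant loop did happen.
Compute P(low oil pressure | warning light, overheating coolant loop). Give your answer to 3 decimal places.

Under noisy-OR, P(warning light | causes) = 1 − (1−0.054)·∏(1−qᵢ) over the active causes.
P(warning light | overheating coolant loop) = 0.7162·0.73 + 0.95743·0.27 = 0.522826 + 0.258506 = 0.781332
Of this, 0.258506 comes from 0.95743·0.27 (the low oil pressure=true cases).
P(low oil pressure | warning light, overheating coolant loop) = 0.258506 / 0.781332 ≈ 0.331

P(low oil pressure | warning light, overheating coolant loop) ≈ 0.331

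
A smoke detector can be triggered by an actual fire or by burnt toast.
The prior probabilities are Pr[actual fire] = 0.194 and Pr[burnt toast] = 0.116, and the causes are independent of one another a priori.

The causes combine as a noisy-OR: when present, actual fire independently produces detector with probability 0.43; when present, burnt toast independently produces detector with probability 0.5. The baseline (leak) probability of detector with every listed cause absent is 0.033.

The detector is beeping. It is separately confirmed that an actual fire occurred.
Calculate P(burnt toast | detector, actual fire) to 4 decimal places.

Under noisy-OR, P(detector | causes) = 1 − (1−0.033)·∏(1−qᵢ) over the active causes.
Weight on burnt toast=true, given the evidence: 0.724405*0.116 = 0.084031
The normalizing constant is 0.44881*0.884 + 0.724405*0.116 = 0.480779
Posterior = 0.084031 / 0.480779 ≈ 0.1748

P(burnt toast | detector, actual fire) ≈ 0.1748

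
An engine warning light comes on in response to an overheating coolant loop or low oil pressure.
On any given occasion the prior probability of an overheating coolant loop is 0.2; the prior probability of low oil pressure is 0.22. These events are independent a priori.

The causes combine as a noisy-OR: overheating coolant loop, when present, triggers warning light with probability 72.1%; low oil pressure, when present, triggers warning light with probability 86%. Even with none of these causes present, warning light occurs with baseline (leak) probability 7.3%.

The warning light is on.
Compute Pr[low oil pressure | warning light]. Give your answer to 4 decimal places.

Under noisy-OR, P(warning light | causes) = 1 − (1−0.073)·∏(1−qᵢ) over the active causes.
Numerator (weight on configurations with low oil pressure): 0.153159 + 0.042407 = 0.195566
Denominator P(warning light): 0.073×0.8×0.78 + 0.87022×0.8×0.22 + 0.741367×0.2×0.78 + 0.963791×0.2×0.22 = 0.356771
P(low oil pressure | warning light) = 0.195566/0.356771 ≈ 0.5482

Pr[low oil pressure | warning light] ≈ 0.5482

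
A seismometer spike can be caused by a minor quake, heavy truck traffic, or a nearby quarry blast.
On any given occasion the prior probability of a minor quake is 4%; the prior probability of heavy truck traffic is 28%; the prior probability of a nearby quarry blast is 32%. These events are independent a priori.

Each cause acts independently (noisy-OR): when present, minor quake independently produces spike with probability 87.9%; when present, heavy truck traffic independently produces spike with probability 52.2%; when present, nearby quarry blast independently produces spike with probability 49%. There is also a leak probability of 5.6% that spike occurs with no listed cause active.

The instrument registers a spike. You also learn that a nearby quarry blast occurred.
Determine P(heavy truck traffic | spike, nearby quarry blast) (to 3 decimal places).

Under noisy-OR, P(spike | causes) = 1 − (1−0.056)·∏(1−qᵢ) over the active causes.
Sum P(spike|·) weighted by the priors over the 4 (minor quake, heavy truck traffic) configurations:
  P(spike | nearby quarry blast) = 0.51856×0.96×0.72 + 0.769872×0.96×0.28 + 0.941746×0.04×0.72 + 0.972154×0.04×0.28
        = 0.358429 + 0.206942 + 0.027122 + 0.010888 = 0.603381
Keeping only the heavy truck traffic-present terms gives 0.217830, so
  P(heavy truck traffic | spike, nearby quarry blast) = 0.217830 / 0.603381 ≈ 0.361

P(heavy truck traffic | spike, nearby quarry blast) ≈ 0.361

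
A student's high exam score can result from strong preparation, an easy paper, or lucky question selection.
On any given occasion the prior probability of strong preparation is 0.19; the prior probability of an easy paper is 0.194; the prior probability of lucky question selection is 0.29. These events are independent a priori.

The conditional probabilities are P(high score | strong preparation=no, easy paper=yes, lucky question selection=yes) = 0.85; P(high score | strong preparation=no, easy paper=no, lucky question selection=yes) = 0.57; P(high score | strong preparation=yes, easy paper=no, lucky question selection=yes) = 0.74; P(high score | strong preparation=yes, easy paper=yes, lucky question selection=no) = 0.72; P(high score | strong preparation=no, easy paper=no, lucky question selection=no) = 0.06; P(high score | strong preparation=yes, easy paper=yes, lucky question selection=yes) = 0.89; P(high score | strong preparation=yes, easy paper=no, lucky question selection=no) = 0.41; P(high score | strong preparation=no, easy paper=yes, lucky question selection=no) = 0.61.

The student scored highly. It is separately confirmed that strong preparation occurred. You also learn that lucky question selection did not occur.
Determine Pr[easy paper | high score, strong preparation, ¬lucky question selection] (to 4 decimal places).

P(high score | strong preparation, ¬lucky question selection) = 0.41*0.806 + 0.72*0.194 = 0.330460 + 0.139680 = 0.470140
Restricting to configurations with easy paper present: 0.72*0.194 = 0.139680.
So P(easy paper | high score, strong preparation, ¬lucky question selection) = 0.139680/0.470140 ≈ 0.2971.

Pr[easy paper | high score, strong preparation, ¬lucky question selection] ≈ 0.2971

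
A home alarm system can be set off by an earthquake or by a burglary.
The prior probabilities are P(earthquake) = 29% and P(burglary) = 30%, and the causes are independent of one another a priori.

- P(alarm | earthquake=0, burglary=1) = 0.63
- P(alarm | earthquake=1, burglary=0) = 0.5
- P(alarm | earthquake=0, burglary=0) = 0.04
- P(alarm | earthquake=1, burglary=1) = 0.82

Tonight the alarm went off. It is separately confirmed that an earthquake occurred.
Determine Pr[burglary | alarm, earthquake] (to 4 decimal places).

Numerator (weight on configurations with burglary): 0.82*0.3 = 0.246000
The normalizing constant is 0.5*0.7 + 0.82*0.3 = 0.596000
P(burglary | alarm, earthquake) = 0.246000/0.596000 ≈ 0.4128

Pr[burglary | alarm, earthquake] ≈ 0.4128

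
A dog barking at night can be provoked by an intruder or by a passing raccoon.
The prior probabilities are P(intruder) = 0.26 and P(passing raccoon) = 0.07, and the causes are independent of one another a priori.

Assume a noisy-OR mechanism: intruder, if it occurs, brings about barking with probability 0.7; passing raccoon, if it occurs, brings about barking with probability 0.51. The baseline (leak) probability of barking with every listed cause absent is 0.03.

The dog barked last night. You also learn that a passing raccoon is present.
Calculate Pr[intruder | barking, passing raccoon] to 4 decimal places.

Under noisy-OR, P(barking | causes) = 1 − (1−0.03)·∏(1−qᵢ) over the active causes.
By total probability over both values of intruder:
  P(barking | passing raccoon) = 0.5247·0.74 + 0.85741·0.26
        = 0.388278 + 0.222927 = 0.611205
The terms with intruder present sum to 0.222927, so
  P(intruder | barking, passing raccoon) = 0.222927 / 0.611205 ≈ 0.3647

Pr[intruder | barking, passing raccoon] ≈ 0.3647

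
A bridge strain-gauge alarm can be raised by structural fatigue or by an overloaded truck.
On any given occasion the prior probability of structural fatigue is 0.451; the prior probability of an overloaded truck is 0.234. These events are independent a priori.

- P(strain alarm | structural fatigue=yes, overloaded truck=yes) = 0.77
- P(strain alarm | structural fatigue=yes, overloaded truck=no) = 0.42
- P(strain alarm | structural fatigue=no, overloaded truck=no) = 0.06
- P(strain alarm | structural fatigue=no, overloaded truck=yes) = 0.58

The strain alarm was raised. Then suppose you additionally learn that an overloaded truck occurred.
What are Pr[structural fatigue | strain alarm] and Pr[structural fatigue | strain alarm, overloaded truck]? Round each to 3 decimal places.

P(strain alarm) = 0.06*0.549*0.766 + 0.58*0.549*0.234 + 0.42*0.451*0.766 + 0.77*0.451*0.234 = 0.025232 + 0.074510 + 0.145096 + 0.081261 = 0.326099
The structural fatigue-present share is 0.145096 + 0.081261 = 0.226357.
P(structural fatigue | strain alarm) = 0.226357 / 0.326099 ≈ 0.694

Now condition on the additional information:
P(strain alarm | overloaded truck) = 0.58·0.549 + 0.77·0.451 = 0.318420 + 0.347270 = 0.665690
The structural fatigue-present share is 0.77·0.451 = 0.347270.
Hence the posterior is 0.347270/0.665690 ≈ 0.522.

Pr[structural fatigue | strain alarm] ≈ 0.694; Pr[structural fatigue | strain alarm, overloaded truck] ≈ 0.522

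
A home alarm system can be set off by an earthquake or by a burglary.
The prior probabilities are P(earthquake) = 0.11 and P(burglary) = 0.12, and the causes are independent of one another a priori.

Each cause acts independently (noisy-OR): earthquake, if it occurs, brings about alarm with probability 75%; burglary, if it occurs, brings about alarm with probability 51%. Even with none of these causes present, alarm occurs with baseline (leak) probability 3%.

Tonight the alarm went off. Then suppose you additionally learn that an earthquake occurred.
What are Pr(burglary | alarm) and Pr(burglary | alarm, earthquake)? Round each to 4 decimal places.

Under noisy-OR, P(alarm | causes) = 1 − (1−0.03)·∏(1−qᵢ) over the active causes.
Numerator (weight on configurations with burglary): 0.056038 + 0.011632 = 0.067670
Denominator P(alarm): 0.03*0.89*0.88 + 0.5247*0.89*0.12 + 0.7575*0.11*0.88 + 0.881175*0.11*0.12 = 0.164492
Posterior = 0.067670 / 0.164492 ≈ 0.4114

Now condition on the additional information:
P(alarm | earthquake) = 0.7575*0.88 + 0.881175*0.12 = 0.666600 + 0.105741 = 0.772341
The burglary-present share is 0.881175*0.12 = 0.105741.
Hence the posterior is 0.105741/0.772341 ≈ 0.1369.
— earthquake explains away the evidence for burglary.

Pr(burglary | alarm) ≈ 0.4114; Pr(burglary | alarm, earthquake) ≈ 0.1369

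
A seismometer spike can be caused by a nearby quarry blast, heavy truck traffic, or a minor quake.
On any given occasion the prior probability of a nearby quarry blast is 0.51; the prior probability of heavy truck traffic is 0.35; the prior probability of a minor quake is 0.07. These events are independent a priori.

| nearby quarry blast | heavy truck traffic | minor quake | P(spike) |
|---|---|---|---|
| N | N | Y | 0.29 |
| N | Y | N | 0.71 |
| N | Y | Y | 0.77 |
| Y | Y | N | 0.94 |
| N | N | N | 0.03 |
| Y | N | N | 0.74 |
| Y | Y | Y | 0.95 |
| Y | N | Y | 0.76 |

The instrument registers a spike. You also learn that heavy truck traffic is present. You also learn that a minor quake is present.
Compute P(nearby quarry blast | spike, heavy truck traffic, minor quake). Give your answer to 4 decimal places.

Weight on nearby quarry blast=true, given the evidence: 0.95·0.51 = 0.484500
Denominator P(spike | heavy truck traffic, minor quake): 0.77·0.49 + 0.95·0.51 = 0.861800
P(nearby quarry blast | spike, heavy truck traffic, minor quake) = 0.484500/0.861800 ≈ 0.5622

P(nearby quarry blast | spike, heavy truck traffic, minor quake) ≈ 0.5622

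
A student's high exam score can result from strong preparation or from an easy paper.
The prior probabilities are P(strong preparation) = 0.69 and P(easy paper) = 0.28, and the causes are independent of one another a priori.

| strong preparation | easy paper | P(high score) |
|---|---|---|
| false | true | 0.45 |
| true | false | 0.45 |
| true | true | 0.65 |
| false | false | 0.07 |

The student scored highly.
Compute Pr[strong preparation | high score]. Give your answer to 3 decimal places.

Weight on strong preparation=true, given the evidence: 0.223560 + 0.125580 = 0.349140
Denominator P(high score): 0.07×0.31×0.72 + 0.45×0.31×0.28 + 0.45×0.69×0.72 + 0.65×0.69×0.28 = 0.403824
P(strong preparation | high score) = 0.349140/0.403824 ≈ 0.865

Pr[strong preparation | high score] ≈ 0.865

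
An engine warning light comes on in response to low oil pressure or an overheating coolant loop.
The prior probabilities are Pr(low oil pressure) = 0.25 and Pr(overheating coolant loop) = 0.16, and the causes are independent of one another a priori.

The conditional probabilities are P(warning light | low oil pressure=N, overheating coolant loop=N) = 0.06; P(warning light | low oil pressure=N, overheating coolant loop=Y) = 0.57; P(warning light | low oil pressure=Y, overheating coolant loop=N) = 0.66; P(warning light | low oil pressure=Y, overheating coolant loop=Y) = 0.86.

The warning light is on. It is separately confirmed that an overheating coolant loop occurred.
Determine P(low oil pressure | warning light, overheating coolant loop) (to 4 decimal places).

P(low oil pressure | warning light, overheating coolant loop) ≈ 0.3346

For the numerator, keep only low oil pressure=true terms: 0.86·0.25 = 0.215000
Normalizer over all consistent configurations: 0.57·0.75 + 0.86·0.25 = 0.642500
Posterior = 0.215000 / 0.642500 ≈ 0.3346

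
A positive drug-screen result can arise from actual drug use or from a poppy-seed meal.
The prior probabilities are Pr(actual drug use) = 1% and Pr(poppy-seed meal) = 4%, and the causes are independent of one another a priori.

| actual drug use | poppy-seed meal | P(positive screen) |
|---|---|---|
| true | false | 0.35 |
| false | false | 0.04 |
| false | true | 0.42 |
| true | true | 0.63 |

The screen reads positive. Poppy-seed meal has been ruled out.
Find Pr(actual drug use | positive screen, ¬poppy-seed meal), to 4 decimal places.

Pr(actual drug use | positive screen, ¬poppy-seed meal) ≈ 0.0812

Sum P(positive screen|·) weighted by the priors over both values of actual drug use:
  P(positive screen | ¬poppy-seed meal) = 0.04·0.99 + 0.35·0.01
        = 0.039600 + 0.003500 = 0.043100
The terms with actual drug use present sum to 0.003500, so
  P(actual drug use | positive screen, ¬poppy-seed meal) = 0.003500 / 0.043100 ≈ 0.0812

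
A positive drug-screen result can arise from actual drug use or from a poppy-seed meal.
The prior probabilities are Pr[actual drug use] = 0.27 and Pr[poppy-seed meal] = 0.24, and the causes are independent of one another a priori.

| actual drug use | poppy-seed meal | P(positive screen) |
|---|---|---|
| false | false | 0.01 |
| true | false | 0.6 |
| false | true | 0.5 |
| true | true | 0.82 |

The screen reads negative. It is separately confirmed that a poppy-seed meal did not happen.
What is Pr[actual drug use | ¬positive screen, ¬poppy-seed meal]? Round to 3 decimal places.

P(¬positive screen | ¬poppy-seed meal) = 0.99*0.73 + 0.4*0.27 = 0.722700 + 0.108000 = 0.830700
Restricting to configurations with actual drug use present: 0.4*0.27 = 0.108000.
P(actual drug use | ¬positive screen, ¬poppy-seed meal) = 0.108000 / 0.830700 ≈ 0.130

Pr[actual drug use | ¬positive screen, ¬poppy-seed meal] ≈ 0.130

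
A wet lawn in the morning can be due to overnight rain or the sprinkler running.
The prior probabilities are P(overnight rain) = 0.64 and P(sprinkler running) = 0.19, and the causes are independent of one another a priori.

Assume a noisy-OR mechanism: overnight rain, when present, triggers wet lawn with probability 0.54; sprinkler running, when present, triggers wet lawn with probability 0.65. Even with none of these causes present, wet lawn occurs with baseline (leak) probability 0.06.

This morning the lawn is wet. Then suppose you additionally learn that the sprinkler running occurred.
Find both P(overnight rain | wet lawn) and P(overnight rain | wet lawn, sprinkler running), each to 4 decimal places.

P(overnight rain | wet lawn) ≈ 0.8624; P(overnight rain | wet lawn, sprinkler running) ≈ 0.6922

Under noisy-OR, P(wet lawn | causes) = 1 − (1−0.06)·∏(1−qᵢ) over the active causes.
Numerator (weight on configurations with overnight rain): 0.294244 + 0.103197 = 0.397441
Normalizer over all consistent configurations: 0.06×0.36×0.81 + 0.671×0.36×0.19 + 0.5676×0.64×0.81 + 0.84866×0.64×0.19 = 0.460833
P(overnight rain | wet lawn) = 0.397441/0.460833 ≈ 0.8624

Now also conditioning on sprinkler running=true:
P(wet lawn | sprinkler running) = 0.671*0.36 + 0.84866*0.64 = 0.241560 + 0.543142 = 0.784702
Restricting to configurations with overnight rain present: 0.84866*0.64 = 0.543142.
Hence the posterior is 0.543142/0.784702 ≈ 0.6922.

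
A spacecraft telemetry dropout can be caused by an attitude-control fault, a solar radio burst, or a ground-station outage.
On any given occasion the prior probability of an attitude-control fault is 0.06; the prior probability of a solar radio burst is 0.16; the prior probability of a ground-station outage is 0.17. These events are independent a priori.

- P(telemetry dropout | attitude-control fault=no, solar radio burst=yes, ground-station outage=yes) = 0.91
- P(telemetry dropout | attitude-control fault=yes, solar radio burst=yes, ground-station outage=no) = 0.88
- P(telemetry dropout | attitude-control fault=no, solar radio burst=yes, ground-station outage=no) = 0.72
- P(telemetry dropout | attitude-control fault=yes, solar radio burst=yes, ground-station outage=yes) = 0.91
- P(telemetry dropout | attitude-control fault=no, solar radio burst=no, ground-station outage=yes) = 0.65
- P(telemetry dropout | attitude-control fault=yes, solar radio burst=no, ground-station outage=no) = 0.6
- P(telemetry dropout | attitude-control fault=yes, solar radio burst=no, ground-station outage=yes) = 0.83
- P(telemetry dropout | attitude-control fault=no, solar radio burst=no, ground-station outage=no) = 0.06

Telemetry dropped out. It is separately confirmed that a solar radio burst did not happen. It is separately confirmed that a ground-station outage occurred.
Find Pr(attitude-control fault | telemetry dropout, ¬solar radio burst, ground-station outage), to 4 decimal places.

P(telemetry dropout | ¬solar radio burst, ground-station outage) = 0.65×0.94 + 0.83×0.06 = 0.611000 + 0.049800 = 0.660800
Of this, 0.049800 comes from 0.83×0.06 (the attitude-control fault=true cases).
So P(attitude-control fault | telemetry dropout, ¬solar radio burst, ground-station outage) = 0.049800/0.660800 ≈ 0.0754.

Pr(attitude-control fault | telemetry dropout, ¬solar radio burst, ground-station outage) ≈ 0.0754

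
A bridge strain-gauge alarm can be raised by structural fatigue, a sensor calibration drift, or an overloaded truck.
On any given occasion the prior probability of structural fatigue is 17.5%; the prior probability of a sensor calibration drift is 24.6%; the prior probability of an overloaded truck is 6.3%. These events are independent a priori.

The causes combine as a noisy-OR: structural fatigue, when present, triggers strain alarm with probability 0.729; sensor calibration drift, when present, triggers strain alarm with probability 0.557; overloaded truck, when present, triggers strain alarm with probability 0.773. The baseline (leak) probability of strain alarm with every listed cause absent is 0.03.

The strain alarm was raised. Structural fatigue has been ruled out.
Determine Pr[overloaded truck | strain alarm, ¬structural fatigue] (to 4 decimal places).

Under noisy-OR, P(strain alarm | causes) = 1 − (1−0.03)·∏(1−qᵢ) over the active causes.
Numerator (weight on configurations with overloaded truck): 0.037043 + 0.013986 = 0.051029
Denominator P(strain alarm | ¬structural fatigue): 0.03*0.754*0.937 + 0.77981*0.754*0.063 + 0.57029*0.246*0.937 + 0.902456*0.246*0.063 = 0.203677
Posterior = 0.051029 / 0.203677 ≈ 0.2505

Pr[overloaded truck | strain alarm, ¬structural fatigue] ≈ 0.2505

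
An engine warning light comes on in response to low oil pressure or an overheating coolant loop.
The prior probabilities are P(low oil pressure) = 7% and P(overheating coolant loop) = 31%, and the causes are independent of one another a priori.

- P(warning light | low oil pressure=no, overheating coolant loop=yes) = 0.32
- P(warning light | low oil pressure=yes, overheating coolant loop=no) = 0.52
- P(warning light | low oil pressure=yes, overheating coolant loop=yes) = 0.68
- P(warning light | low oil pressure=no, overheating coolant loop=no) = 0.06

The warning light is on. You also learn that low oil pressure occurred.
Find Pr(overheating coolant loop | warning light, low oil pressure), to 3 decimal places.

Pr(overheating coolant loop | warning light, low oil pressure) ≈ 0.370

P(warning light | low oil pressure) = 0.52×0.69 + 0.68×0.31 = 0.358800 + 0.210800 = 0.569600
Restricting to configurations with overheating coolant loop present: 0.68×0.31 = 0.210800.
Hence the posterior is 0.210800/0.569600 ≈ 0.370.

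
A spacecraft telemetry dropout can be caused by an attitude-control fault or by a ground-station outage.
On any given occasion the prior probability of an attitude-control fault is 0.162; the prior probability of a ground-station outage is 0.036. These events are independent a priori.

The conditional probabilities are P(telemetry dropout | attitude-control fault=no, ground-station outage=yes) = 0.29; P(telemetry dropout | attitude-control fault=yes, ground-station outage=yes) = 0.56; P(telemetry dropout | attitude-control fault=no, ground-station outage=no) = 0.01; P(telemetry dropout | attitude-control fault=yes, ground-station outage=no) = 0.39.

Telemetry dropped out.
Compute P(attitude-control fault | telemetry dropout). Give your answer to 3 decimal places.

Sum P(telemetry dropout|·) weighted by the priors over the 4 (attitude-control fault, ground-station outage) configurations:
  P(telemetry dropout) = 0.01·0.838·0.964 + 0.29·0.838·0.036 + 0.39·0.162·0.964 + 0.56·0.162·0.036
        = 0.008078 + 0.008749 + 0.060906 + 0.003266 = 0.080999
The terms with attitude-control fault present sum to 0.064172, so
  P(attitude-control fault | telemetry dropout) = 0.064172 / 0.080999 ≈ 0.792

P(attitude-control fault | telemetry dropout) ≈ 0.792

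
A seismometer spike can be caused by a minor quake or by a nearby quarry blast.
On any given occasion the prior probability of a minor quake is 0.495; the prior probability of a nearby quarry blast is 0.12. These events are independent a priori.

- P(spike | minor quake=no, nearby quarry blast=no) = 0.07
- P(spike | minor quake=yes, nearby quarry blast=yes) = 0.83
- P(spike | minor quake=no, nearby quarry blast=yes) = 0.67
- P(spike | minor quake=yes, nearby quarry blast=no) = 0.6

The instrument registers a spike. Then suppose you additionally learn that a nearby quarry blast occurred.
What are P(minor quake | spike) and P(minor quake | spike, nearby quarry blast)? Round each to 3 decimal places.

P(minor quake | spike) ≈ 0.812; P(minor quake | spike, nearby quarry blast) ≈ 0.548

P(spike) = 0.07×0.505×0.88 + 0.67×0.505×0.12 + 0.6×0.495×0.88 + 0.83×0.495×0.12 = 0.031108 + 0.040602 + 0.261360 + 0.049302 = 0.382372
Of this, 0.310662 comes from 0.261360 + 0.049302 (the minor quake=true cases).
P(minor quake | spike) = 0.310662 / 0.382372 ≈ 0.812

Now also conditioning on nearby quarry blast=true:
Numerator (weight on configurations with minor quake): 0.83×0.495 = 0.410850
Denominator P(spike | nearby quarry blast): 0.67×0.505 + 0.83×0.495 = 0.749200
Posterior = 0.410850 / 0.749200 ≈ 0.548
Conditioning on nearby quarry blast lowers the posterior on minor quake: the classic explaining-away effect in a common-effect structure.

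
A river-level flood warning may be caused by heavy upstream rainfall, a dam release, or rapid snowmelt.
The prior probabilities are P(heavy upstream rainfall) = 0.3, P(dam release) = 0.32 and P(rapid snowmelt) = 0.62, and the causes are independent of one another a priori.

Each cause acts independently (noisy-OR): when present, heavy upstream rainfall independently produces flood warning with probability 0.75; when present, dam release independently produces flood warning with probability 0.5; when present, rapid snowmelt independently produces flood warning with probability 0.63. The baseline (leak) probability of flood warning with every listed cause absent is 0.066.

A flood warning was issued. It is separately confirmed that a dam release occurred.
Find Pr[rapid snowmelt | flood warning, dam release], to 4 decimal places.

Pr[rapid snowmelt | flood warning, dam release] ≈ 0.6889

Under noisy-OR, P(flood warning | causes) = 1 − (1−0.066)·∏(1−qᵢ) over the active causes.
By total probability over the 4 (heavy upstream rainfall, rapid snowmelt) configurations:
  P(flood warning | dam release) = 0.533·0.7·0.38 + 0.82721·0.7·0.62 + 0.88325·0.3·0.38 + 0.956803·0.3·0.62
        = 0.141778 + 0.359009 + 0.100690 + 0.177965 = 0.779442
Configurations with rapid snowmelt contribute 0.536974, so
  P(rapid snowmelt | flood warning, dam release) = 0.536974 / 0.779442 ≈ 0.6889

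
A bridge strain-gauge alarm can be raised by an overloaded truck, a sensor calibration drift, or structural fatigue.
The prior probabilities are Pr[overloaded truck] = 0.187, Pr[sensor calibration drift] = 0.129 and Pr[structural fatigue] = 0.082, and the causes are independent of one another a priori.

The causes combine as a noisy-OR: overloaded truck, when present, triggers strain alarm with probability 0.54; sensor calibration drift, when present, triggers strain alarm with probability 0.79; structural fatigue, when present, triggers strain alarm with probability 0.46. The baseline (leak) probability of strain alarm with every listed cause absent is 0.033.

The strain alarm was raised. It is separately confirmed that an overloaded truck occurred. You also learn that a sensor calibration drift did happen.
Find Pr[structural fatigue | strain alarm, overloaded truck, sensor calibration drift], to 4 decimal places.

Under noisy-OR, P(strain alarm | causes) = 1 − (1−0.033)·∏(1−qᵢ) over the active causes.
Weight on structural fatigue=true, given the evidence: 0.949557*0.082 = 0.077864
The normalizing constant is 0.906588*0.918 + 0.949557*0.082 = 0.910112
Posterior = 0.077864 / 0.910112 ≈ 0.0856

Pr[structural fatigue | strain alarm, overloaded truck, sensor calibration drift] ≈ 0.0856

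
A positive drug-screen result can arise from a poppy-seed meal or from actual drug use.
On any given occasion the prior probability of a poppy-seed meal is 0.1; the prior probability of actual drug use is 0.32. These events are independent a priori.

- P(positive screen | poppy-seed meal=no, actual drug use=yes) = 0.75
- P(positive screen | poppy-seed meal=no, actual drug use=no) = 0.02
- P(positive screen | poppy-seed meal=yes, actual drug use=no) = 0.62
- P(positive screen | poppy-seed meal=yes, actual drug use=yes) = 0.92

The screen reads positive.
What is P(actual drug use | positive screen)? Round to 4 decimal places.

By total probability over the 4 (poppy-seed meal, actual drug use) configurations:
  P(positive screen) = 0.02·0.9·0.68 + 0.75·0.9·0.32 + 0.62·0.1·0.68 + 0.92·0.1·0.32
        = 0.012240 + 0.216000 + 0.042160 + 0.029440 = 0.299840
Configurations with actual drug use contribute 0.245440, so
  P(actual drug use | positive screen) = 0.245440 / 0.299840 ≈ 0.8186

P(actual drug use | positive screen) ≈ 0.8186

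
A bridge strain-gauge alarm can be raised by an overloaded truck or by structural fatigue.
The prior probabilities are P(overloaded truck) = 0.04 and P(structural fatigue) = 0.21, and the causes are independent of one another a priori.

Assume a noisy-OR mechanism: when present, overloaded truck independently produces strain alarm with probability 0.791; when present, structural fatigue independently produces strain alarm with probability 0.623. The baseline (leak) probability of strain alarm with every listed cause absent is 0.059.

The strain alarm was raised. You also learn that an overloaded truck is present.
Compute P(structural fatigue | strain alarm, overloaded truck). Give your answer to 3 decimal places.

P(structural fatigue | strain alarm, overloaded truck) ≈ 0.235

Under noisy-OR, P(strain alarm | causes) = 1 − (1−0.059)·∏(1−qᵢ) over the active causes.
Numerator (weight on configurations with structural fatigue): 0.925856×0.21 = 0.194430
Denominator P(strain alarm | overloaded truck): 0.803331×0.79 + 0.925856×0.21 = 0.829061
Posterior = 0.194430 / 0.829061 ≈ 0.235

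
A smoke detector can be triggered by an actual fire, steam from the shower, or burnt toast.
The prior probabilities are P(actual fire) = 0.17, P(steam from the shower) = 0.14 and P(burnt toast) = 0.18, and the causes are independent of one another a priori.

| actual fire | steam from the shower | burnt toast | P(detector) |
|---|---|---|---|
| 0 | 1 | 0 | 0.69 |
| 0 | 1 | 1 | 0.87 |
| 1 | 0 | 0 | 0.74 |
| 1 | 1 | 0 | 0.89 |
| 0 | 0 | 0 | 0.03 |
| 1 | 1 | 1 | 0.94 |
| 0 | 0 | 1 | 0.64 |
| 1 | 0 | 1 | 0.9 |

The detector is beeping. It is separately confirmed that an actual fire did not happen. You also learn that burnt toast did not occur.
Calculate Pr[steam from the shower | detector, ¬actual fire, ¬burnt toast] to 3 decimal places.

Numerator (weight on configurations with steam from the shower): 0.69·0.14 = 0.096600
Normalizer over all consistent configurations: 0.03·0.86 + 0.69·0.14 = 0.122400
Posterior = 0.096600 / 0.122400 ≈ 0.789

Pr[steam from the shower | detector, ¬actual fire, ¬burnt toast] ≈ 0.789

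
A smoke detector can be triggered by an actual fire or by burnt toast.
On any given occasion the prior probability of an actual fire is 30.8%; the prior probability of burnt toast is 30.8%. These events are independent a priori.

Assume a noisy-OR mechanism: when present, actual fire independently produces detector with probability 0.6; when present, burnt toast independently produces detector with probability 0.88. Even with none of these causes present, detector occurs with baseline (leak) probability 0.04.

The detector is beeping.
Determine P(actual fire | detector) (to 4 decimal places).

P(actual fire | detector) ≈ 0.5164

Under noisy-OR, P(detector | causes) = 1 − (1−0.04)·∏(1−qᵢ) over the active causes.
Weight on actual fire=true, given the evidence: 0.131292 + 0.090493 = 0.221785
The normalizing constant is 0.04·0.692·0.692 + 0.8848·0.692·0.308 + 0.616·0.308·0.692 + 0.95392·0.308·0.308 = 0.429523
Posterior = 0.221785 / 0.429523 ≈ 0.5164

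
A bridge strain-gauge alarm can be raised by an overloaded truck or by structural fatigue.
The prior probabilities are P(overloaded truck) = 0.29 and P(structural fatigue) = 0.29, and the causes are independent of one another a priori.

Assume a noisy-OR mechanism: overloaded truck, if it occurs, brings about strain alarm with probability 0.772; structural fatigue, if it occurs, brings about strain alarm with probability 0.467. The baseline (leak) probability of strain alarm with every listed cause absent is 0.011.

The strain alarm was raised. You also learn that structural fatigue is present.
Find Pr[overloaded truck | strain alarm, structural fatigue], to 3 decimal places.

Under noisy-OR, P(strain alarm | causes) = 1 − (1−0.011)·∏(1−qᵢ) over the active causes.
Enumerate both values of overloaded truck and weight by the priors:
  P(strain alarm | structural fatigue) = 0.472863*0.71 + 0.879813*0.29
        = 0.335733 + 0.255146 = 0.590879
Keeping only the overloaded truck-present terms gives 0.255146, so
  P(overloaded truck | strain alarm, structural fatigue) = 0.255146 / 0.590879 ≈ 0.432

Pr[overloaded truck | strain alarm, structural fatigue] ≈ 0.432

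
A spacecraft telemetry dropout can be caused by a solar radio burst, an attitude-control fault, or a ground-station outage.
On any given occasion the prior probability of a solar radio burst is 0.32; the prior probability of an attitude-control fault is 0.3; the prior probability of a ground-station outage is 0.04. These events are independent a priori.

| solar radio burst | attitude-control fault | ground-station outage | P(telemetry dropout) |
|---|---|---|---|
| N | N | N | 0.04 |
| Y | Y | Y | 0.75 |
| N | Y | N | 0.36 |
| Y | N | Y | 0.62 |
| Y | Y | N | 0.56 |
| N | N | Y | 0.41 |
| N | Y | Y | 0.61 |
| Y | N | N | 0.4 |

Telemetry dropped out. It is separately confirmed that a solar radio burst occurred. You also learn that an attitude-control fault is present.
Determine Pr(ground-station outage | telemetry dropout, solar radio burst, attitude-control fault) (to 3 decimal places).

For the numerator, keep only ground-station outage=true terms: 0.75*0.04 = 0.030000
The normalizing constant is 0.56*0.96 + 0.75*0.04 = 0.567600
P(ground-station outage | telemetry dropout, solar radio burst, attitude-control fault) = 0.030000/0.567600 ≈ 0.053

Pr(ground-station outage | telemetry dropout, solar radio burst, attitude-control fault) ≈ 0.053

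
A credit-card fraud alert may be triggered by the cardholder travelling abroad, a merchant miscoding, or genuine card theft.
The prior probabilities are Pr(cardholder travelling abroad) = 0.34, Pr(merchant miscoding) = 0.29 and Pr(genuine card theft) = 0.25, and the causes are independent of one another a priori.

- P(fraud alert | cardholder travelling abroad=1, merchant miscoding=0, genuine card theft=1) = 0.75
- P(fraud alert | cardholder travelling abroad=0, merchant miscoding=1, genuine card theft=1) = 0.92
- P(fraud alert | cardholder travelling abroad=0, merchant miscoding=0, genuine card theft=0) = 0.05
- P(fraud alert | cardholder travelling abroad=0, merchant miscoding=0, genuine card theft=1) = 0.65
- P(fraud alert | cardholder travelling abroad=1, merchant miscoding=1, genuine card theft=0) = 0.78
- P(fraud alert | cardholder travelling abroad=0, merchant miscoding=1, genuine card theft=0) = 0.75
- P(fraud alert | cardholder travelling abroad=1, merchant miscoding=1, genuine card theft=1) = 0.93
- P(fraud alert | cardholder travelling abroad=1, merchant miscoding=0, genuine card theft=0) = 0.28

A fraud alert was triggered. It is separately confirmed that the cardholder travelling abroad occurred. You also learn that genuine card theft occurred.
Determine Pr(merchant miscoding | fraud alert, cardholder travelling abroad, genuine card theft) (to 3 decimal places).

Numerator (weight on configurations with merchant miscoding): 0.93×0.29 = 0.269700
Normalizer over all consistent configurations: 0.75×0.71 + 0.93×0.29 = 0.802200
Posterior = 0.269700 / 0.802200 ≈ 0.336

Pr(merchant miscoding | fraud alert, cardholder travelling abroad, genuine card theft) ≈ 0.336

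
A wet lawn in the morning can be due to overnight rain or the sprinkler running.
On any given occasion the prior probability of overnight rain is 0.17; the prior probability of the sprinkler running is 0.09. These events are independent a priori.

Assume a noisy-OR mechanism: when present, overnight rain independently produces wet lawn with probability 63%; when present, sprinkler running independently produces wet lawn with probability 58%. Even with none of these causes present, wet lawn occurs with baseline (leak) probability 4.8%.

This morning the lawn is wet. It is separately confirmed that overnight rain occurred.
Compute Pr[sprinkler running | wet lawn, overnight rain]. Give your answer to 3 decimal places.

Under noisy-OR, P(wet lawn | causes) = 1 − (1−0.048)·∏(1−qᵢ) over the active causes.
P(wet lawn | overnight rain) = 0.64776·0.91 + 0.852059·0.09 = 0.589462 + 0.076685 = 0.666147
Of this, 0.076685 comes from 0.852059·0.09 (the sprinkler running=true cases).
Hence the posterior is 0.076685/0.666147 ≈ 0.115.

Pr[sprinkler running | wet lawn, overnight rain] ≈ 0.115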